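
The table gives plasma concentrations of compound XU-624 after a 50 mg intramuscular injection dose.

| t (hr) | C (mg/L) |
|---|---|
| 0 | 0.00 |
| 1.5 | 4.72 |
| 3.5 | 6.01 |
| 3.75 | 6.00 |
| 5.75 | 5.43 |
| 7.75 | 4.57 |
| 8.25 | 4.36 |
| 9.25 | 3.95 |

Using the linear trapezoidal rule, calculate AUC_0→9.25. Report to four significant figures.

Trapezoidal AUC_0→9.25:
  [0→1.5]: (0.00+4.72)/2 × 1.5 = 3.54
  [1.5→3.5]: (4.72+6.01)/2 × 2 = 10.73
  [3.5→3.75]: (6.01+6.00)/2 × 0.25 = 1.50125
  [3.75→5.75]: (6.00+5.43)/2 × 2 = 11.43
  [5.75→7.75]: (5.43+4.57)/2 × 2 = 10.0
  [7.75→8.25]: (4.57+4.36)/2 × 0.5 = 2.2325
  [8.25→9.25]: (4.36+3.95)/2 × 1 = 4.155
  Sum = 43.58875 mg/L·hr

AUC = 43.59 mg/L·hr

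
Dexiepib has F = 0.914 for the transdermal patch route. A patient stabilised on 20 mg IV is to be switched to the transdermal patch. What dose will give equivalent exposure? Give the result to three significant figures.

For equal systemic exposure: F × D_ev = D_iv
D_ev = D_iv / F = 20 / 0.914 = 21.8818 mg

D_transdermal = 21.9 mg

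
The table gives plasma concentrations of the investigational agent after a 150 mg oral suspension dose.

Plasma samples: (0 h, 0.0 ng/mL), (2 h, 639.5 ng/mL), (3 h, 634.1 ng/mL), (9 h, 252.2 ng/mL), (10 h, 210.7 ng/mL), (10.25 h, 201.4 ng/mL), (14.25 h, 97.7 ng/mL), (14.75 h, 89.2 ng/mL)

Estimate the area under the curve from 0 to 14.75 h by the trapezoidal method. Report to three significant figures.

Trapezoidal AUC_0→14.75:
  [0→2]: (0.0+639.5)/2 × 2 = 639.5
  [2→3]: (639.5+634.1)/2 × 1 = 636.8
  [3→9]: (634.1+252.2)/2 × 6 = 2658.9
  [9→10]: (252.2+210.7)/2 × 1 = 231.45
  [10→10.25]: (210.7+201.4)/2 × 0.25 = 51.5125
  [10.25→14.25]: (201.4+97.7)/2 × 4 = 598.2
  [14.25→14.75]: (97.7+89.2)/2 × 0.5 = 46.725
  Sum = 4863.0875 ng/mL·h

AUC = 4860 ng/mL·h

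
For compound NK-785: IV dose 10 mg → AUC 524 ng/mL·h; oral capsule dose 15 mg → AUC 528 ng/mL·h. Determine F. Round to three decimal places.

F = 0.672

F = (AUC_ev / D_ev) / (AUC_iv / D_iv)
  = (528/15) / (524/10)
  = 35.2 / 52.4 = 0.6718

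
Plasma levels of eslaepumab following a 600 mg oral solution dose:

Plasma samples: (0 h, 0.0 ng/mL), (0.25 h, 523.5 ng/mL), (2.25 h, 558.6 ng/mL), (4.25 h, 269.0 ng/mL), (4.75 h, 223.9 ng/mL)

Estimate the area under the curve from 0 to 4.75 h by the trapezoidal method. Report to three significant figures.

AUC = 2100 ng/mL·h

Trapezoidal AUC_0→4.75:
  [0→0.25]: (0.0+523.5)/2 × 0.25 = 65.4375
  [0.25→2.25]: (523.5+558.6)/2 × 2 = 1082.1
  [2.25→4.25]: (558.6+269.0)/2 × 2 = 827.6
  [4.25→4.75]: (269.0+223.9)/2 × 0.5 = 123.225
  Sum = 2098.3625 ng/mL·h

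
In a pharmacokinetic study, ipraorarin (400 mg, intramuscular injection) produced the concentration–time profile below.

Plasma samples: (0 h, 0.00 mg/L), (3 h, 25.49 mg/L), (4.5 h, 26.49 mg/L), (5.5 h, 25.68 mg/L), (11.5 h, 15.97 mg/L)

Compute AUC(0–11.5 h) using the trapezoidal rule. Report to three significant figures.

Trapezoidal AUC_0→11.5:
  [0→3]: (0.00+25.49)/2 × 3 = 38.235
  [3→4.5]: (25.49+26.49)/2 × 1.5 = 38.985
  [4.5→5.5]: (26.49+25.68)/2 × 1 = 26.085
  [5.5→11.5]: (25.68+15.97)/2 × 6 = 124.95
  Sum = 228.255 mg/L·h

AUC = 228 mg/L·h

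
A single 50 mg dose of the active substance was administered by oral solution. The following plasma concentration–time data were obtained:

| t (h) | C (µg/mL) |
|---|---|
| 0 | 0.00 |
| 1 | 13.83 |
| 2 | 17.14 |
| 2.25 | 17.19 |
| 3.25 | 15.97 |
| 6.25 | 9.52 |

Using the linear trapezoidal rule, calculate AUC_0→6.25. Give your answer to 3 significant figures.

AUC = 81.5 µg/mL·h

Trapezoidal AUC_0→6.25:
  [0→1]: (0.00+13.83)/2 × 1 = 6.915
  [1→2]: (13.83+17.14)/2 × 1 = 15.485
  [2→2.25]: (17.14+17.19)/2 × 0.25 = 4.29125
  [2.25→3.25]: (17.19+15.97)/2 × 1 = 16.58
  [3.25→6.25]: (15.97+9.52)/2 × 3 = 38.235
  Sum = 81.50625 µg/mL·h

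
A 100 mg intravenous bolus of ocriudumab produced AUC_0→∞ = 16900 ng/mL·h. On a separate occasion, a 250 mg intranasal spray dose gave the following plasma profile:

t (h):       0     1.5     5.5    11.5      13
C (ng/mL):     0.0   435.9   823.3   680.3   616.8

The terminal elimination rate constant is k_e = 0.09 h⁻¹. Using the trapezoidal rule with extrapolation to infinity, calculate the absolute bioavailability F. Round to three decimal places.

F = 0.359

Trapezoidal AUC_0→13 (intranasal spray):
  [0→1.5]: (0.0+435.9)/2 × 1.5 = 326.925
  [1.5→5.5]: (435.9+823.3)/2 × 4 = 2518.4
  [5.5→11.5]: (823.3+680.3)/2 × 6 = 4510.8
  [11.5→13]: (680.3+616.8)/2 × 1.5 = 972.825
  Sum = 8328.95 ng/mL·h
Tail: C_last/k_e = 616.8/0.09 = 6853.333
AUC_0→∞ (intranasal spray) = 8328.95 + 6853.333 = 15182.283 ng/mL·h
F = (AUC_ev/D_ev)/(AUC_iv/D_iv) = (15182.283/250)/(16900/100) = 60.729132/169 = 0.3593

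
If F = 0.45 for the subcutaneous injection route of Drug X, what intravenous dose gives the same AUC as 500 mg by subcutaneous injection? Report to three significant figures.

D_iv = 225 mg

Systemic exposure from an extravascular dose = F × D_ev, so the equivalent IV dose is F × D_ev.
D_iv = F × D_ev = 0.45 × 500 = 225 mg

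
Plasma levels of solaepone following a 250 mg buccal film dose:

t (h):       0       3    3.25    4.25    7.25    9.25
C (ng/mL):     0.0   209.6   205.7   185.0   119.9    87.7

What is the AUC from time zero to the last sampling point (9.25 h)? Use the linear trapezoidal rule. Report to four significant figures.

AUC = 1227 ng/mL·h

Trapezoidal AUC_0→9.25:
  [0→3]: (0.0+209.6)/2 × 3 = 314.4
  [3→3.25]: (209.6+205.7)/2 × 0.25 = 51.9125
  [3.25→4.25]: (205.7+185.0)/2 × 1 = 195.35
  [4.25→7.25]: (185.0+119.9)/2 × 3 = 457.35
  [7.25→9.25]: (119.9+87.7)/2 × 2 = 207.6
  Sum = 1226.6125 ng/mL·h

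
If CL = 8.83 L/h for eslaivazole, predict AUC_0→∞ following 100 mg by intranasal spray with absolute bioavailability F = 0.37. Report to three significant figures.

AUC_0→∞ = F × Dose / CL
        = 0.37 × 100 / 8.83 = 4.19026 mg/L·h

AUC = 4.19 mg/L·h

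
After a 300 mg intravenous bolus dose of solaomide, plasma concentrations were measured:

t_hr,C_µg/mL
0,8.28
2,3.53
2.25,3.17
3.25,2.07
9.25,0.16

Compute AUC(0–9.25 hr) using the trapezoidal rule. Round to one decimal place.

AUC = 22.0 µg/mL·hr

Trapezoidal AUC_0→9.25:
  [0→2]: (8.28+3.53)/2 × 2 = 11.81
  [2→2.25]: (3.53+3.17)/2 × 0.25 = 0.8375
  [2.25→3.25]: (3.17+2.07)/2 × 1 = 2.62
  [3.25→9.25]: (2.07+0.16)/2 × 6 = 6.69
  Sum = 21.9575 µg/mL·hr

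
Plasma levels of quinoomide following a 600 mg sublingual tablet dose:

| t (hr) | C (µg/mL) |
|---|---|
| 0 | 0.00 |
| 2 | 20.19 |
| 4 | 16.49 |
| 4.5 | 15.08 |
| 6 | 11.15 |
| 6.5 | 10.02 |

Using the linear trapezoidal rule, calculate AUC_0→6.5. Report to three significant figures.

AUC = 89.7 µg/mL·hr

Trapezoidal AUC_0→6.5:
  [0→2]: (0.00+20.19)/2 × 2 = 20.19
  [2→4]: (20.19+16.49)/2 × 2 = 36.68
  [4→4.5]: (16.49+15.08)/2 × 0.5 = 7.8925
  [4.5→6]: (15.08+11.15)/2 × 1.5 = 19.6725
  [6→6.5]: (11.15+10.02)/2 × 0.5 = 5.2925
  Sum = 89.7275 µg/mL·hr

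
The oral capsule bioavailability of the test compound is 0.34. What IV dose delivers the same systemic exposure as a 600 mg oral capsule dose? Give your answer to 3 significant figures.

D_iv = 204 mg

Systemic exposure from an extravascular dose = F × D_ev, so the equivalent IV dose is F × D_ev.
D_iv = F × D_ev = 0.34 × 600 = 204 mg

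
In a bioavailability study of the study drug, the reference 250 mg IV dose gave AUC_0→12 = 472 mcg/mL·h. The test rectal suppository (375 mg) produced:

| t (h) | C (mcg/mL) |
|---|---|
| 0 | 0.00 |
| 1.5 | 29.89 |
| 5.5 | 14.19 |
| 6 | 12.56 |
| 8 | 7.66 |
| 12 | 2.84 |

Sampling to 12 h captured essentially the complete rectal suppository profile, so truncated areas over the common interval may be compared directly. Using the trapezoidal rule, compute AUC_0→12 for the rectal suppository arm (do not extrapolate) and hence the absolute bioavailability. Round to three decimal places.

F = 0.224

Trapezoidal AUC_0→12 (rectal suppository):
  [0→1.5]: (0.00+29.89)/2 × 1.5 = 22.4175
  [1.5→5.5]: (29.89+14.19)/2 × 4 = 88.16
  [5.5→6]: (14.19+12.56)/2 × 0.5 = 6.6875
  [6→8]: (12.56+7.66)/2 × 2 = 20.22
  [8→12]: (7.66+2.84)/2 × 4 = 21.0
  Sum = 158.485 mcg/mL·h
F = (AUC_ev/D_ev)/(AUC_iv/D_iv) = (158.485/375)/(472/250) = 0.422627/1.888 = 0.2238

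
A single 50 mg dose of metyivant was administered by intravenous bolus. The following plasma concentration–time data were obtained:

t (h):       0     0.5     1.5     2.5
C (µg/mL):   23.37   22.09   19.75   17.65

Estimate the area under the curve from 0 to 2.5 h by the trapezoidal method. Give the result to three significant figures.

AUC = 51.0 µg/mL·h

Trapezoidal AUC_0→2.5:
  [0→0.5]: (23.37+22.09)/2 × 0.5 = 11.365
  [0.5→1.5]: (22.09+19.75)/2 × 1 = 20.92
  [1.5→2.5]: (19.75+17.65)/2 × 1 = 18.7
  Sum = 50.985 µg/mL·h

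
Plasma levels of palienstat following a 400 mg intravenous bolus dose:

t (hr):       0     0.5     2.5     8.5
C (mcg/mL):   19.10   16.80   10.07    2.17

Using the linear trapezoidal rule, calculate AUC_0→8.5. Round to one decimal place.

AUC = 72.6 mcg/mL·hr

Trapezoidal AUC_0→8.5:
  [0→0.5]: (19.10+16.80)/2 × 0.5 = 8.975
  [0.5→2.5]: (16.80+10.07)/2 × 2 = 26.87
  [2.5→8.5]: (10.07+2.17)/2 × 6 = 36.72
  Sum = 72.565 mcg/mL·hr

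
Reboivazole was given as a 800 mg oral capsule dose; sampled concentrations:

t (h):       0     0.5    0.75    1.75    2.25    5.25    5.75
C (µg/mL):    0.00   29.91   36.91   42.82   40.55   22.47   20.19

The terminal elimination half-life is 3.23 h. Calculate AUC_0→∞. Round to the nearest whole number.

Trapezoidal AUC_0→5.75:
  [0→0.5]: (0.00+29.91)/2 × 0.5 = 7.4775
  [0.5→0.75]: (29.91+36.91)/2 × 0.25 = 8.3525
  [0.75→1.75]: (36.91+42.82)/2 × 1 = 39.865
  [1.75→2.25]: (42.82+40.55)/2 × 0.5 = 20.8425
  [2.25→5.25]: (40.55+22.47)/2 × 3 = 94.53
  [5.25→5.75]: (22.47+20.19)/2 × 0.5 = 10.665
  Sum = 181.7325 µg/mL·h
k_e = ln2 / t½ = 0.693147 / 3.23 = 0.2146 h^-1
Extrapolated tail: C_last / k_e = 20.19 / 0.2146 = 94.082
AUC_0→∞ = 181.7325 + 94.082 = 275.8145 µg/mL·h

AUC = 276 µg/mL·h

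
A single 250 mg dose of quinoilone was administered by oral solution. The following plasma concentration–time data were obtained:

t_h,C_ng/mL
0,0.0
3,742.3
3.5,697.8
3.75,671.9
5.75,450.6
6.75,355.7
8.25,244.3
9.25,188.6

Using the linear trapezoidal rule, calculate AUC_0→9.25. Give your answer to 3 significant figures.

AUC = 3840 ng/mL·h

Trapezoidal AUC_0→9.25:
  [0→3]: (0.0+742.3)/2 × 3 = 1113.45
  [3→3.5]: (742.3+697.8)/2 × 0.5 = 360.025
  [3.5→3.75]: (697.8+671.9)/2 × 0.25 = 171.2125
  [3.75→5.75]: (671.9+450.6)/2 × 2 = 1122.5
  [5.75→6.75]: (450.6+355.7)/2 × 1 = 403.15
  [6.75→8.25]: (355.7+244.3)/2 × 1.5 = 450.0
  [8.25→9.25]: (244.3+188.6)/2 × 1 = 216.45
  Sum = 3836.7875 ng/mL·h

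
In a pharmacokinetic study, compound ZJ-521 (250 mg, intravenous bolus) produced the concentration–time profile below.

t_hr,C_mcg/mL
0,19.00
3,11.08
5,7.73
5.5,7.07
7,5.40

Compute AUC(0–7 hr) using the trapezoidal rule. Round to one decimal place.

AUC = 77.0 mcg/mL·hr

Trapezoidal AUC_0→7:
  [0→3]: (19.00+11.08)/2 × 3 = 45.12
  [3→5]: (11.08+7.73)/2 × 2 = 18.81
  [5→5.5]: (7.73+7.07)/2 × 0.5 = 3.7
  [5.5→7]: (7.07+5.40)/2 × 1.5 = 9.3525
  Sum = 76.9825 mcg/mL·hr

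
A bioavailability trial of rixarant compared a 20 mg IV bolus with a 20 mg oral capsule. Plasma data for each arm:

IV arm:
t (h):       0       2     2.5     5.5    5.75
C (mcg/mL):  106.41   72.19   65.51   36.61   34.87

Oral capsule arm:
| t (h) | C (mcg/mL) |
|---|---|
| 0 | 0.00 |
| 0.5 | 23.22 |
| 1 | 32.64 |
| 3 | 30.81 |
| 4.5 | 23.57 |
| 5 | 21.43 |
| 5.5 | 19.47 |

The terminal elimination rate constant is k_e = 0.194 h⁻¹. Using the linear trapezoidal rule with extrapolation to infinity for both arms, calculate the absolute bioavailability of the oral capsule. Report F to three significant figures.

F = 0.443

Trapezoidal AUC_0→5.75 (IV):
  [0→2]: (106.41+72.19)/2 × 2 = 178.6
  [2→2.5]: (72.19+65.51)/2 × 0.5 = 34.425
  [2.5→5.5]: (65.51+36.61)/2 × 3 = 153.18
  [5.5→5.75]: (36.61+34.87)/2 × 0.25 = 8.935
  Sum = 375.14 mcg/mL·h
IV tail: 34.87/0.194 = 179.742; AUC_iv,0→∞ = 375.14 + 179.742 = 554.882 mcg/mL·h
Trapezoidal AUC_0→5.5 (oral capsule):
  [0→0.5]: (0.00+23.22)/2 × 0.5 = 5.805
  [0.5→1]: (23.22+32.64)/2 × 0.5 = 13.965
  [1→3]: (32.64+30.81)/2 × 2 = 63.45
  [3→4.5]: (30.81+23.57)/2 × 1.5 = 40.785
  [4.5→5]: (23.57+21.43)/2 × 0.5 = 11.25
  [5→5.5]: (21.43+19.47)/2 × 0.5 = 10.225
  Sum = 145.48 mcg/mL·h
oral capsule tail: 19.47/0.194 = 100.361; AUC_ev,0→∞ = 145.48 + 100.361 = 245.841 mcg/mL·h
F = (AUC_ev/D_ev)/(AUC_iv/D_iv) = (245.841/20)/(554.882/20) = 12.29205/27.7441 = 0.4431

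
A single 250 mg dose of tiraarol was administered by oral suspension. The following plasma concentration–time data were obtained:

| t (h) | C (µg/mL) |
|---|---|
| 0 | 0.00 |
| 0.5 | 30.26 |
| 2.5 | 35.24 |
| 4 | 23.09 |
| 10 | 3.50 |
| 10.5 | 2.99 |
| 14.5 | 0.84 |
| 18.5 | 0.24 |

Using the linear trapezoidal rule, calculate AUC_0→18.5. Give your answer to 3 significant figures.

AUC = 208 µg/mL·h

Trapezoidal AUC_0→18.5:
  [0→0.5]: (0.00+30.26)/2 × 0.5 = 7.565
  [0.5→2.5]: (30.26+35.24)/2 × 2 = 65.5
  [2.5→4]: (35.24+23.09)/2 × 1.5 = 43.7475
  [4→10]: (23.09+3.50)/2 × 6 = 79.77
  [10→10.5]: (3.50+2.99)/2 × 0.5 = 1.6225
  [10.5→14.5]: (2.99+0.84)/2 × 4 = 7.66
  [14.5→18.5]: (0.84+0.24)/2 × 4 = 2.16
  Sum = 208.025 µg/mL·h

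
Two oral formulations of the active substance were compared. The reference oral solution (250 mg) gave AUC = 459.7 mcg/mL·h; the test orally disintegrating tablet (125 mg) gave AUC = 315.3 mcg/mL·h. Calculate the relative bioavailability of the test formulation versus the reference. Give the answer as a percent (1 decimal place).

F_rel = (AUC_test/D_test) / (AUC_ref/D_ref)
      = (315.3/125) / (459.7/250)
      = 2.5224 / 1.8388 = 1.3718 = 137.18%

F_rel = 137.2%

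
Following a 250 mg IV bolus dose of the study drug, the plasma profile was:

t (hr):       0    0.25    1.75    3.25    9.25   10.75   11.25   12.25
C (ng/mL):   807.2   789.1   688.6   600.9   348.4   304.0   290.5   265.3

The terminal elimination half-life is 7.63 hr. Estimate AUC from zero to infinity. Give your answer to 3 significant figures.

Trapezoidal AUC_0→12.25:
  [0→0.25]: (807.2+789.1)/2 × 0.25 = 199.5375
  [0.25→1.75]: (789.1+688.6)/2 × 1.5 = 1108.275
  [1.75→3.25]: (688.6+600.9)/2 × 1.5 = 967.125
  [3.25→9.25]: (600.9+348.4)/2 × 6 = 2847.9
  [9.25→10.75]: (348.4+304.0)/2 × 1.5 = 489.3
  [10.75→11.25]: (304.0+290.5)/2 × 0.5 = 148.625
  [11.25→12.25]: (290.5+265.3)/2 × 1 = 277.9
  Sum = 6038.6625 ng/mL·hr
k_e = ln2 / t½ = 0.693147 / 7.63 = 0.0908 hr^-1
Extrapolated tail: C_last / k_e = 265.3 / 0.0908 = 2921.806
AUC_0→∞ = 6038.6625 + 2921.806 = 8960.4685 ng/mL·hr

AUC = 8960 ng/mL·hr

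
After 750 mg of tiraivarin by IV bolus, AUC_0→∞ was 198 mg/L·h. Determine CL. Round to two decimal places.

CL = 3.79 L/h

CL = Dose_iv / AUC_0→∞
   = 750 / 198 = 3.78788 L/h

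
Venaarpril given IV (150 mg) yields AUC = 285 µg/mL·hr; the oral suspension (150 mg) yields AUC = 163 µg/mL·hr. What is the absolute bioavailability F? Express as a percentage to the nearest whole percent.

F = (AUC_ev / D_ev) / (AUC_iv / D_iv)
  = (163/150) / (285/150)
  = 1.08667 / 1.9 = 0.5719
  = 57.19%

F = 57%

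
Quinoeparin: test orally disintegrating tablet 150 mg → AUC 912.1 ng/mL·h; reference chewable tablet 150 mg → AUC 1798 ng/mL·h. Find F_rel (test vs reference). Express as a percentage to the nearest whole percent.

F_rel = (AUC_test/D_test) / (AUC_ref/D_ref)
      = (912.1/150) / (1798/150)
      = 6.08067 / 11.9867 = 0.5073 = 50.73%

F_rel = 51%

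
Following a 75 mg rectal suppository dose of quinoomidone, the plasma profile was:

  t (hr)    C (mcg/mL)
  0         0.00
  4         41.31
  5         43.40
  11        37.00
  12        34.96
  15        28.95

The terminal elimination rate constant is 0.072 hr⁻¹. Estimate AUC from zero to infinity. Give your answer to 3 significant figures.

Trapezoidal AUC_0→15:
  [0→4]: (0.00+41.31)/2 × 4 = 82.62
  [4→5]: (41.31+43.40)/2 × 1 = 42.355
  [5→11]: (43.40+37.00)/2 × 6 = 241.2
  [11→12]: (37.00+34.96)/2 × 1 = 35.98
  [12→15]: (34.96+28.95)/2 × 3 = 95.865
  Sum = 498.02 mcg/mL·hr
Extrapolated tail: C_last / k_e = 28.95 / 0.072 = 402.083
AUC_0→∞ = 498.02 + 402.083 = 900.103 mcg/mL·hr

AUC = 900 mcg/mL·hr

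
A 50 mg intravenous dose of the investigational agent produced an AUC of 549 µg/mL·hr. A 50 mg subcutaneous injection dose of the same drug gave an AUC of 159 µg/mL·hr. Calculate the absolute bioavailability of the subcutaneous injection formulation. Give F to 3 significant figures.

F = 0.290

F = (AUC_ev / D_ev) / (AUC_iv / D_iv)
  = (159/50) / (549/50)
  = 3.18 / 10.98 = 0.2896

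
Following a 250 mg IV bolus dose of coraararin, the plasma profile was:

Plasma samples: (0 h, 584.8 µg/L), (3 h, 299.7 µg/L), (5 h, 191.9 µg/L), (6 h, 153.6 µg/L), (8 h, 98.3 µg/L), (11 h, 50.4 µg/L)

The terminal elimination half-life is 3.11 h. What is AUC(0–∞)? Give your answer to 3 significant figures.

AUC = 2690 µg/L·h

Trapezoidal AUC_0→11:
  [0→3]: (584.8+299.7)/2 × 3 = 1326.75
  [3→5]: (299.7+191.9)/2 × 2 = 491.6
  [5→6]: (191.9+153.6)/2 × 1 = 172.75
  [6→8]: (153.6+98.3)/2 × 2 = 251.9
  [8→11]: (98.3+50.4)/2 × 3 = 223.05
  Sum = 2466.05 µg/L·h
k_e = ln2 / t½ = 0.693147 / 3.11 = 0.2229 h^-1
Extrapolated tail: C_last / k_e = 50.4 / 0.2229 = 226.110
AUC_0→∞ = 2466.05 + 226.110 = 2692.16 µg/L·h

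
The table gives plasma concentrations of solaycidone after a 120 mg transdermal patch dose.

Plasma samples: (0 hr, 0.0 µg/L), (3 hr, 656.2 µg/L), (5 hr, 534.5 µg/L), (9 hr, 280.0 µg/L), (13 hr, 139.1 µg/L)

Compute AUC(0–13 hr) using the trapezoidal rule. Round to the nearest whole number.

AUC = 4642 µg/L·hr

Trapezoidal AUC_0→13:
  [0→3]: (0.0+656.2)/2 × 3 = 984.3
  [3→5]: (656.2+534.5)/2 × 2 = 1190.7
  [5→9]: (534.5+280.0)/2 × 4 = 1629.0
  [9→13]: (280.0+139.1)/2 × 4 = 838.2
  Sum = 4642.2 µg/L·hr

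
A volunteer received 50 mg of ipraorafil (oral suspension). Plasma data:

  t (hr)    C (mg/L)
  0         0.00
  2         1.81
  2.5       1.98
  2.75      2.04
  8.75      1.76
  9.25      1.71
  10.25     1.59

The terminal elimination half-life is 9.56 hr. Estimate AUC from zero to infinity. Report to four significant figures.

Trapezoidal AUC_0→10.25:
  [0→2]: (0.00+1.81)/2 × 2 = 1.81
  [2→2.5]: (1.81+1.98)/2 × 0.5 = 0.9475
  [2.5→2.75]: (1.98+2.04)/2 × 0.25 = 0.5025
  [2.75→8.75]: (2.04+1.76)/2 × 6 = 11.4
  [8.75→9.25]: (1.76+1.71)/2 × 0.5 = 0.8675
  [9.25→10.25]: (1.71+1.59)/2 × 1 = 1.65
  Sum = 17.1775 mg/L·hr
k_e = ln2 / t½ = 0.693147 / 9.56 = 0.0725 hr^-1
Extrapolated tail: C_last / k_e = 1.59 / 0.0725 = 21.931
AUC_0→∞ = 17.1775 + 21.931 = 39.1085 mg/L·hr

AUC = 39.11 mg/L·hr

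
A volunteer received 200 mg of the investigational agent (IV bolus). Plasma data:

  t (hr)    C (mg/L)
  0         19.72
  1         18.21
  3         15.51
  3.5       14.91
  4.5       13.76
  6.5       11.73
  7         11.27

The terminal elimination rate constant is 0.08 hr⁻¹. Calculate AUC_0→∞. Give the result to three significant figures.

Trapezoidal AUC_0→7:
  [0→1]: (19.72+18.21)/2 × 1 = 18.965
  [1→3]: (18.21+15.51)/2 × 2 = 33.72
  [3→3.5]: (15.51+14.91)/2 × 0.5 = 7.605
  [3.5→4.5]: (14.91+13.76)/2 × 1 = 14.335
  [4.5→6.5]: (13.76+11.73)/2 × 2 = 25.49
  [6.5→7]: (11.73+11.27)/2 × 0.5 = 5.75
  Sum = 105.865 mg/L·hr
Extrapolated tail: C_last / k_e = 11.27 / 0.08 = 140.875
AUC_0→∞ = 105.865 + 140.875 = 246.74 mg/L·hr

AUC = 247 mg/L·hr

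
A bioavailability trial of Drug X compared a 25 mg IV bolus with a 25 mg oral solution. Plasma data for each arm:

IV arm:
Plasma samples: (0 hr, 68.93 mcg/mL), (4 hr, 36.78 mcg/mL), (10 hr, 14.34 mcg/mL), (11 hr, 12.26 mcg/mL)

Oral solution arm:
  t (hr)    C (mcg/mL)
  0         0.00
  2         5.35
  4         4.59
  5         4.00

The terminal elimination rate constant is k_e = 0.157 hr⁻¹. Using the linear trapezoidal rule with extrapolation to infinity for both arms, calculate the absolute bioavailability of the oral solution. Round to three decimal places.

F = 0.099

Trapezoidal AUC_0→11 (IV):
  [0→4]: (68.93+36.78)/2 × 4 = 211.42
  [4→10]: (36.78+14.34)/2 × 6 = 153.36
  [10→11]: (14.34+12.26)/2 × 1 = 13.3
  Sum = 378.08 mcg/mL·hr
IV tail: 12.26/0.157 = 78.089; AUC_iv,0→∞ = 378.08 + 78.089 = 456.169 mcg/mL·hr
Trapezoidal AUC_0→5 (oral solution):
  [0→2]: (0.00+5.35)/2 × 2 = 5.35
  [2→4]: (5.35+4.59)/2 × 2 = 9.94
  [4→5]: (4.59+4.00)/2 × 1 = 4.295
  Sum = 19.585 mcg/mL·hr
oral solution tail: 4.00/0.157 = 25.478; AUC_ev,0→∞ = 19.585 + 25.478 = 45.063 mcg/mL·hr
F = (AUC_ev/D_ev)/(AUC_iv/D_iv) = (45.063/25)/(456.169/25) = 1.80252/18.24676 = 0.0988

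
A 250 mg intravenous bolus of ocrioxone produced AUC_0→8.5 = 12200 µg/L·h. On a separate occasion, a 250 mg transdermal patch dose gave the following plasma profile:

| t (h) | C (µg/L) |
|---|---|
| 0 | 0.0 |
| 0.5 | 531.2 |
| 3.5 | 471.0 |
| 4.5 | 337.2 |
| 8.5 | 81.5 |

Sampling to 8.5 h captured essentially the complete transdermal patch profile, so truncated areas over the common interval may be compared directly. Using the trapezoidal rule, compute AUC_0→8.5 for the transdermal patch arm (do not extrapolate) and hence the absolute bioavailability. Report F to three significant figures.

Trapezoidal AUC_0→8.5 (transdermal patch):
  [0→0.5]: (0.0+531.2)/2 × 0.5 = 132.8
  [0.5→3.5]: (531.2+471.0)/2 × 3 = 1503.3
  [3.5→4.5]: (471.0+337.2)/2 × 1 = 404.1
  [4.5→8.5]: (337.2+81.5)/2 × 4 = 837.4
  Sum = 2877.6 µg/L·h
F = (AUC_ev/D_ev)/(AUC_iv/D_iv) = (2877.6/250)/(12200/250) = 11.5104/48.8 = 0.2359

F = 0.236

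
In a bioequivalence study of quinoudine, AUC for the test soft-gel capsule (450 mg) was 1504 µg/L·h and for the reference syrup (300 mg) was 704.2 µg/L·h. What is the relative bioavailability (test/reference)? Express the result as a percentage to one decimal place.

F_rel = 142.4%

F_rel = (AUC_test/D_test) / (AUC_ref/D_ref)
      = (1504/450) / (704.2/300)
      = 3.34222 / 2.34733 = 1.4238 = 142.38%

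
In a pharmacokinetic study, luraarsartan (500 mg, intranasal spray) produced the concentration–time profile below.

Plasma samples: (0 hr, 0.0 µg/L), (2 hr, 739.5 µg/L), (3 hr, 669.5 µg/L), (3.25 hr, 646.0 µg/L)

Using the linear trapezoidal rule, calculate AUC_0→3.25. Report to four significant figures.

Trapezoidal AUC_0→3.25:
  [0→2]: (0.0+739.5)/2 × 2 = 739.5
  [2→3]: (739.5+669.5)/2 × 1 = 704.5
  [3→3.25]: (669.5+646.0)/2 × 0.25 = 164.4375
  Sum = 1608.4375 µg/L·hr

AUC = 1608 µg/L·hr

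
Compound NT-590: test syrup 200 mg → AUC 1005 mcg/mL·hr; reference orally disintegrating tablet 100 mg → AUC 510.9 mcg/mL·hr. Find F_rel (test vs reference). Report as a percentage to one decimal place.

F_rel = 98.4%

F_rel = (AUC_test/D_test) / (AUC_ref/D_ref)
      = (1005/200) / (510.9/100)
      = 5.025 / 5.109 = 0.9836 = 98.36%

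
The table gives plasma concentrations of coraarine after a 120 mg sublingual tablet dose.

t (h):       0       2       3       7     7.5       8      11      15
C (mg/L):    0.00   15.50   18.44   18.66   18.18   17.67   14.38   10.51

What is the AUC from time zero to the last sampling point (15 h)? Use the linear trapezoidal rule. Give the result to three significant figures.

AUC = 223 mg/L·h

Trapezoidal AUC_0→15:
  [0→2]: (0.00+15.50)/2 × 2 = 15.5
  [2→3]: (15.50+18.44)/2 × 1 = 16.97
  [3→7]: (18.44+18.66)/2 × 4 = 74.2
  [7→7.5]: (18.66+18.18)/2 × 0.5 = 9.21
  [7.5→8]: (18.18+17.67)/2 × 0.5 = 8.9625
  [8→11]: (17.67+14.38)/2 × 3 = 48.075
  [11→15]: (14.38+10.51)/2 × 4 = 49.78
  Sum = 222.6975 mg/L·h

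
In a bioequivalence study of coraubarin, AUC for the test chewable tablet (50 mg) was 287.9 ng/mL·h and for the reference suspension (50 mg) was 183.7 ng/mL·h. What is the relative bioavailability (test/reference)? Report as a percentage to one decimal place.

F_rel = 156.7%

F_rel = (AUC_test/D_test) / (AUC_ref/D_ref)
      = (287.9/50) / (183.7/50)
      = 5.758 / 3.674 = 1.5672 = 156.72%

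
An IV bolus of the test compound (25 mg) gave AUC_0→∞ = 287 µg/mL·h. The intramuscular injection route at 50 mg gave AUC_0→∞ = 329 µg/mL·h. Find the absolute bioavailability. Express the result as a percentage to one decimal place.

F = (AUC_ev / D_ev) / (AUC_iv / D_iv)
  = (329/50) / (287/25)
  = 6.58 / 11.48 = 0.5732
  = 57.32%

F = 57.3%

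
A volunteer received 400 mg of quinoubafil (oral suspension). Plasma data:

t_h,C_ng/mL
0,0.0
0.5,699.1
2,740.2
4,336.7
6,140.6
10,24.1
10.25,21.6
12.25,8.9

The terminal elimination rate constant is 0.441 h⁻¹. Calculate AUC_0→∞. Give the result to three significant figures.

Trapezoidal AUC_0→12.25:
  [0→0.5]: (0.0+699.1)/2 × 0.5 = 174.775
  [0.5→2]: (699.1+740.2)/2 × 1.5 = 1079.475
  [2→4]: (740.2+336.7)/2 × 2 = 1076.9
  [4→6]: (336.7+140.6)/2 × 2 = 477.3
  [6→10]: (140.6+24.1)/2 × 4 = 329.4
  [10→10.25]: (24.1+21.6)/2 × 0.25 = 5.7125
  [10.25→12.25]: (21.6+8.9)/2 × 2 = 30.5
  Sum = 3174.0625 ng/mL·h
Extrapolated tail: C_last / k_e = 8.9 / 0.441 = 20.181
AUC_0→∞ = 3174.0625 + 20.181 = 3194.2435 ng/mL·h

AUC = 3190 ng/mL·h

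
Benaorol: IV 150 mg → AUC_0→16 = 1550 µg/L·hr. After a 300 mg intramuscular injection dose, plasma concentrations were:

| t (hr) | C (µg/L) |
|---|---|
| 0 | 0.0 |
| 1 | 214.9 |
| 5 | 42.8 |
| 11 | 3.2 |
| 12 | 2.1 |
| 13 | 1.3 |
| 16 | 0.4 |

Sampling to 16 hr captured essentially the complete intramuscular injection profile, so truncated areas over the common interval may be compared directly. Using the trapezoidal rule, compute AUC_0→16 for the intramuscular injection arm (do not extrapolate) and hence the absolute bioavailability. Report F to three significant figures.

F = 0.248

Trapezoidal AUC_0→16 (intramuscular injection):
  [0→1]: (0.0+214.9)/2 × 1 = 107.45
  [1→5]: (214.9+42.8)/2 × 4 = 515.4
  [5→11]: (42.8+3.2)/2 × 6 = 138.0
  [11→12]: (3.2+2.1)/2 × 1 = 2.65
  [12→13]: (2.1+1.3)/2 × 1 = 1.7
  [13→16]: (1.3+0.4)/2 × 3 = 2.55
  Sum = 767.75 µg/L·hr
F = (AUC_ev/D_ev)/(AUC_iv/D_iv) = (767.75/300)/(1550/150) = 2.55917/10.3333 = 0.2477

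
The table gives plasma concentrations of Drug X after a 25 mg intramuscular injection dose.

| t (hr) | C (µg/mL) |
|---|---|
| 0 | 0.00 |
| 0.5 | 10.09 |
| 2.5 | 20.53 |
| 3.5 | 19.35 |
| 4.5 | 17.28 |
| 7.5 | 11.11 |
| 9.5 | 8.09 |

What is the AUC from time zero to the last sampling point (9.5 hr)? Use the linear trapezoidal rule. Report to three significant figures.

AUC = 133 µg/mL·hr

Trapezoidal AUC_0→9.5:
  [0→0.5]: (0.00+10.09)/2 × 0.5 = 2.5225
  [0.5→2.5]: (10.09+20.53)/2 × 2 = 30.62
  [2.5→3.5]: (20.53+19.35)/2 × 1 = 19.94
  [3.5→4.5]: (19.35+17.28)/2 × 1 = 18.315
  [4.5→7.5]: (17.28+11.11)/2 × 3 = 42.585
  [7.5→9.5]: (11.11+8.09)/2 × 2 = 19.2
  Sum = 133.1825 µg/mL·hr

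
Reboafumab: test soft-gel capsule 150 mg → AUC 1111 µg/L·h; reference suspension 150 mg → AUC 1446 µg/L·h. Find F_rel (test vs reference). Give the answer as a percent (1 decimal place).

F_rel = 76.8%

F_rel = (AUC_test/D_test) / (AUC_ref/D_ref)
      = (1111/150) / (1446/150)
      = 7.40667 / 9.64 = 0.7683 = 76.83%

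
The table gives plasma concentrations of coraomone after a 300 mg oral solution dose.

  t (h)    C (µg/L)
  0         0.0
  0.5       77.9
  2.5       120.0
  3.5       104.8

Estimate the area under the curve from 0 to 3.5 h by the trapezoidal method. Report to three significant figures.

AUC = 330 µg/L·h

Trapezoidal AUC_0→3.5:
  [0→0.5]: (0.0+77.9)/2 × 0.5 = 19.475
  [0.5→2.5]: (77.9+120.0)/2 × 2 = 197.9
  [2.5→3.5]: (120.0+104.8)/2 × 1 = 112.4
  Sum = 329.775 µg/L·h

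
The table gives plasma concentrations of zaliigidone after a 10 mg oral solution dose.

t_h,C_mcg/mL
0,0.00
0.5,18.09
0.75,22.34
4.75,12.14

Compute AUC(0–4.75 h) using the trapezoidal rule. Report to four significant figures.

AUC = 78.54 mcg/mL·h

Trapezoidal AUC_0→4.75:
  [0→0.5]: (0.00+18.09)/2 × 0.5 = 4.5225
  [0.5→0.75]: (18.09+22.34)/2 × 0.25 = 5.05375
  [0.75→4.75]: (22.34+12.14)/2 × 4 = 68.96
  Sum = 78.53625 mcg/mL·h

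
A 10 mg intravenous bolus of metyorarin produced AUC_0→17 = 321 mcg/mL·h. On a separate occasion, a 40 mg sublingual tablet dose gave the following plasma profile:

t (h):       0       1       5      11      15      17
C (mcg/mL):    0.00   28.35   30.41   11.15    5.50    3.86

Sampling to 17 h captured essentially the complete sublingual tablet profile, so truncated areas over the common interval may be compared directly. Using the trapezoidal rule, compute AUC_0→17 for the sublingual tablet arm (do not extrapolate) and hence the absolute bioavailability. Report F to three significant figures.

Trapezoidal AUC_0→17 (sublingual tablet):
  [0→1]: (0.00+28.35)/2 × 1 = 14.175
  [1→5]: (28.35+30.41)/2 × 4 = 117.52
  [5→11]: (30.41+11.15)/2 × 6 = 124.68
  [11→15]: (11.15+5.50)/2 × 4 = 33.3
  [15→17]: (5.50+3.86)/2 × 2 = 9.36
  Sum = 299.035 mcg/mL·h
F = (AUC_ev/D_ev)/(AUC_iv/D_iv) = (299.035/40)/(321/10) = 7.475875/32.1 = 0.2329

F = 0.233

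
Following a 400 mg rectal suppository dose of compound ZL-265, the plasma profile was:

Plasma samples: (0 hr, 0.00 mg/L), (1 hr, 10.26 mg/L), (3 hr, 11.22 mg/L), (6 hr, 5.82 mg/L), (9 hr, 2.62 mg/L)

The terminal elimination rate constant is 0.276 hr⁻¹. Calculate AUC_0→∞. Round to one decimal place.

Trapezoidal AUC_0→9:
  [0→1]: (0.00+10.26)/2 × 1 = 5.13
  [1→3]: (10.26+11.22)/2 × 2 = 21.48
  [3→6]: (11.22+5.82)/2 × 3 = 25.56
  [6→9]: (5.82+2.62)/2 × 3 = 12.66
  Sum = 64.83 mg/L·hr
Extrapolated tail: C_last / k_e = 2.62 / 0.276 = 9.493
AUC_0→∞ = 64.83 + 9.493 = 74.323 mg/L·hr

AUC = 74.3 mg/L·hr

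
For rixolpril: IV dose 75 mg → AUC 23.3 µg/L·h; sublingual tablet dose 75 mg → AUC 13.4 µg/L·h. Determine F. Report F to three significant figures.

F = 0.575

F = (AUC_ev / D_ev) / (AUC_iv / D_iv)
  = (13.4/75) / (23.3/75)
  = 0.178667 / 0.310667 = 0.5751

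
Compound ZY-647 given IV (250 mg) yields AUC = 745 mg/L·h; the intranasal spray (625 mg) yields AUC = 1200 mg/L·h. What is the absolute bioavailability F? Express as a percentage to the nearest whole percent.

F = 64%

F = (AUC_ev / D_ev) / (AUC_iv / D_iv)
  = (1200/625) / (745/250)
  = 1.92 / 2.98 = 0.6443
  = 64.43%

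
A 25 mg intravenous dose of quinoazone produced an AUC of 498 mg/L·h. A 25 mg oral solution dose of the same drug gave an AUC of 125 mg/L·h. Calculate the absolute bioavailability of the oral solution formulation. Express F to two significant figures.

F = (AUC_ev / D_ev) / (AUC_iv / D_iv)
  = (125/25) / (498/25)
  = 5 / 19.92 = 0.2510

F = 0.25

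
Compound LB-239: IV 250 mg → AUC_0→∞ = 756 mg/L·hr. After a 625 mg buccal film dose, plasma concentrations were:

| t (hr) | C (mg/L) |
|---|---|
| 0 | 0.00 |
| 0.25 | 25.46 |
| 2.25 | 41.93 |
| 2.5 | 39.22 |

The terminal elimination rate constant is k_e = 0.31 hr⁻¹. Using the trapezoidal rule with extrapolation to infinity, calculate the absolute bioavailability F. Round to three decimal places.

Trapezoidal AUC_0→2.5 (buccal film):
  [0→0.25]: (0.00+25.46)/2 × 0.25 = 3.1825
  [0.25→2.25]: (25.46+41.93)/2 × 2 = 67.39
  [2.25→2.5]: (41.93+39.22)/2 × 0.25 = 10.14375
  Sum = 80.71625 mg/L·hr
Tail: C_last/k_e = 39.22/0.31 = 126.516
AUC_0→∞ (buccal film) = 80.71625 + 126.516 = 207.23225 mg/L·hr
F = (AUC_ev/D_ev)/(AUC_iv/D_iv) = (207.23225/625)/(756/250) = 0.3315716/3.024 = 0.1096

F = 0.110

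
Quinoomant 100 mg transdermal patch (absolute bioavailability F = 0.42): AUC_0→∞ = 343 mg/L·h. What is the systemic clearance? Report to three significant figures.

CL = F × Dose / AUC_0→∞
   = 0.42 × 100 / 343 = 0.122449 L/h

CL = 0.122 L/h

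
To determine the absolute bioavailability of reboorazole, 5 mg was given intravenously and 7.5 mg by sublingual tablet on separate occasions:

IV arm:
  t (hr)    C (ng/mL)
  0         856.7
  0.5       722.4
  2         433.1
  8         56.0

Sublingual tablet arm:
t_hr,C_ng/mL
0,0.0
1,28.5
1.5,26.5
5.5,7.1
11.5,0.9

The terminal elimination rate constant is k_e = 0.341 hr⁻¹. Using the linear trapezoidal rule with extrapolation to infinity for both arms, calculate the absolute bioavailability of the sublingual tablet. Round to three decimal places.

F = 0.028

Trapezoidal AUC_0→8 (IV):
  [0→0.5]: (856.7+722.4)/2 × 0.5 = 394.775
  [0.5→2]: (722.4+433.1)/2 × 1.5 = 866.625
  [2→8]: (433.1+56.0)/2 × 6 = 1467.3
  Sum = 2728.7 ng/mL·hr
IV tail: 56.0/0.341 = 164.223; AUC_iv,0→∞ = 2728.7 + 164.223 = 2892.923 ng/mL·hr
Trapezoidal AUC_0→11.5 (sublingual tablet):
  [0→1]: (0.0+28.5)/2 × 1 = 14.25
  [1→1.5]: (28.5+26.5)/2 × 0.5 = 13.75
  [1.5→5.5]: (26.5+7.1)/2 × 4 = 67.2
  [5.5→11.5]: (7.1+0.9)/2 × 6 = 24.0
  Sum = 119.2 ng/mL·hr
sublingual tablet tail: 0.9/0.341 = 2.639; AUC_ev,0→∞ = 119.2 + 2.639 = 121.839 ng/mL·hr
F = (AUC_ev/D_ev)/(AUC_iv/D_iv) = (121.839/7.5)/(2892.923/5) = 16.2452/578.5846 = 0.0281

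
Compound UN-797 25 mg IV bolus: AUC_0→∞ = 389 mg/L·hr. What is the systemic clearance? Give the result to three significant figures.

CL = Dose_iv / AUC_0→∞
   = 25 / 389 = 0.0642674 L/hr

CL = 0.0643 L/hr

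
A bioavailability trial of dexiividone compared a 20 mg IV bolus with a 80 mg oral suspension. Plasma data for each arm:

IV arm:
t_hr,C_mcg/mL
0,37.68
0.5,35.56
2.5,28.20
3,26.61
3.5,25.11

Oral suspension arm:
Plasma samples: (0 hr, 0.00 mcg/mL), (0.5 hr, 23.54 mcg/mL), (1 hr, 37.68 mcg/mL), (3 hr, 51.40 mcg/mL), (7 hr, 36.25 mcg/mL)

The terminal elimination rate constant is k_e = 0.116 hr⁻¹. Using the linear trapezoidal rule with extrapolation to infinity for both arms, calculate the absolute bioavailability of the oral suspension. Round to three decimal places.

Trapezoidal AUC_0→3.5 (IV):
  [0→0.5]: (37.68+35.56)/2 × 0.5 = 18.31
  [0.5→2.5]: (35.56+28.20)/2 × 2 = 63.76
  [2.5→3]: (28.20+26.61)/2 × 0.5 = 13.7025
  [3→3.5]: (26.61+25.11)/2 × 0.5 = 12.93
  Sum = 108.7025 mcg/mL·hr
IV tail: 25.11/0.116 = 216.466; AUC_iv,0→∞ = 108.7025 + 216.466 = 325.1685 mcg/mL·hr
Trapezoidal AUC_0→7 (oral suspension):
  [0→0.5]: (0.00+23.54)/2 × 0.5 = 5.885
  [0.5→1]: (23.54+37.68)/2 × 0.5 = 15.305
  [1→3]: (37.68+51.40)/2 × 2 = 89.08
  [3→7]: (51.40+36.25)/2 × 4 = 175.3
  Sum = 285.57 mcg/mL·hr
oral suspension tail: 36.25/0.116 = 312.500; AUC_ev,0→∞ = 285.57 + 312.500 = 598.07 mcg/mL·hr
F = (AUC_ev/D_ev)/(AUC_iv/D_iv) = (598.07/80)/(325.1685/20) = 7.475875/16.258425 = 0.4598

F = 0.460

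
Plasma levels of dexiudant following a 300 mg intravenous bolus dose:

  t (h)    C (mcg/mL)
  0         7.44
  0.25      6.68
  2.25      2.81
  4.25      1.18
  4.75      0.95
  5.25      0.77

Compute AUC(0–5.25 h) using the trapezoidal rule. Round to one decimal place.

Trapezoidal AUC_0→5.25:
  [0→0.25]: (7.44+6.68)/2 × 0.25 = 1.765
  [0.25→2.25]: (6.68+2.81)/2 × 2 = 9.49
  [2.25→4.25]: (2.81+1.18)/2 × 2 = 3.99
  [4.25→4.75]: (1.18+0.95)/2 × 0.5 = 0.5325
  [4.75→5.25]: (0.95+0.77)/2 × 0.5 = 0.43
  Sum = 16.2075 mcg/mL·h

AUC = 16.2 mcg/mL·h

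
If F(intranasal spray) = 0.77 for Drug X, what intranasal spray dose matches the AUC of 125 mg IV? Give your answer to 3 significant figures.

D_intranasal = 162 mg

For equal systemic exposure: F × D_ev = D_iv
D_ev = D_iv / F = 125 / 0.77 = 162.338 mg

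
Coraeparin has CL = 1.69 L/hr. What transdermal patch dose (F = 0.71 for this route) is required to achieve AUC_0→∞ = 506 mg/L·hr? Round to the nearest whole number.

Dose = 1204 mg

Dose = CL × AUC_0→∞ / F
     = 1.69 × 506 / 0.71 = 1204.42 mg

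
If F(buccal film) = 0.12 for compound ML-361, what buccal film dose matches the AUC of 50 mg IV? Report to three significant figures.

D_buccal = 417 mg

For equal systemic exposure: F × D_ev = D_iv
D_ev = D_iv / F = 50 / 0.12 = 416.667 mg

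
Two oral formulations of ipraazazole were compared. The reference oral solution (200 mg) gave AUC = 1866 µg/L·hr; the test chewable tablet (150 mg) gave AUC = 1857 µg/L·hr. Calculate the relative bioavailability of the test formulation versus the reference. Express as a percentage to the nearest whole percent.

F_rel = 133%

F_rel = (AUC_test/D_test) / (AUC_ref/D_ref)
      = (1857/150) / (1866/200)
      = 12.38 / 9.33 = 1.3269 = 132.69%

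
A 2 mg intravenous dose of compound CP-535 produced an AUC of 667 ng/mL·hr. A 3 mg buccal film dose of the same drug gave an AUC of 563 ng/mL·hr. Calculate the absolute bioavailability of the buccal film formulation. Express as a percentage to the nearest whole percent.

F = 56%

F = (AUC_ev / D_ev) / (AUC_iv / D_iv)
  = (563/3) / (667/2)
  = 187.667 / 333.5 = 0.5627
  = 56.27%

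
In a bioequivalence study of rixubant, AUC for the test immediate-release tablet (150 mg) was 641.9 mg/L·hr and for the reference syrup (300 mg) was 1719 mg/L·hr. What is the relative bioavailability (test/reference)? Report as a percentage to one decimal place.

F_rel = 74.7%

F_rel = (AUC_test/D_test) / (AUC_ref/D_ref)
      = (641.9/150) / (1719/300)
      = 4.27933 / 5.73 = 0.7468 = 74.68%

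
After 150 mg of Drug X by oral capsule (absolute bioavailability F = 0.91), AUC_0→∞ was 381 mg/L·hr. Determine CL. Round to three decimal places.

CL = 0.358 L/hr

CL = F × Dose / AUC_0→∞
   = 0.91 × 150 / 381 = 0.358268 L/hr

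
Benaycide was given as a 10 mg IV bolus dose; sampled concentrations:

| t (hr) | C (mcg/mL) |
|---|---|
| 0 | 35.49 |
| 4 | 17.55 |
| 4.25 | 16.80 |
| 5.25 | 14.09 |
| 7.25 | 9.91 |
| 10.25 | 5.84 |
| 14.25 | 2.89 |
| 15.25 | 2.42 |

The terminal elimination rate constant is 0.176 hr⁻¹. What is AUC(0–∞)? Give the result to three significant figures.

AUC = 207 mcg/mL·hr

Trapezoidal AUC_0→15.25:
  [0→4]: (35.49+17.55)/2 × 4 = 106.08
  [4→4.25]: (17.55+16.80)/2 × 0.25 = 4.29375
  [4.25→5.25]: (16.80+14.09)/2 × 1 = 15.445
  [5.25→7.25]: (14.09+9.91)/2 × 2 = 24.0
  [7.25→10.25]: (9.91+5.84)/2 × 3 = 23.625
  [10.25→14.25]: (5.84+2.89)/2 × 4 = 17.46
  [14.25→15.25]: (2.89+2.42)/2 × 1 = 2.655
  Sum = 193.55875 mcg/mL·hr
Extrapolated tail: C_last / k_e = 2.42 / 0.176 = 13.750
AUC_0→∞ = 193.55875 + 13.750 = 207.30875 mcg/mL·hr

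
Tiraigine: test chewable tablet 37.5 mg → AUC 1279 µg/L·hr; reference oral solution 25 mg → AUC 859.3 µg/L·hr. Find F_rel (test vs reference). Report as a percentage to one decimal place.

F_rel = (AUC_test/D_test) / (AUC_ref/D_ref)
      = (1279/37.5) / (859.3/25)
      = 34.1067 / 34.372 = 0.9923 = 99.23%

F_rel = 99.2%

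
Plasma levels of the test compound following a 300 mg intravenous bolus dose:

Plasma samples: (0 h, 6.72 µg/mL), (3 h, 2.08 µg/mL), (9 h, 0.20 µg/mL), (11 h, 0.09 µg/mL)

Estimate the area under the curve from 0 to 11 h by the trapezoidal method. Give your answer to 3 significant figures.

Trapezoidal AUC_0→11:
  [0→3]: (6.72+2.08)/2 × 3 = 13.2
  [3→9]: (2.08+0.20)/2 × 6 = 6.84
  [9→11]: (0.20+0.09)/2 × 2 = 0.29
  Sum = 20.33 µg/mL·h

AUC = 20.3 µg/mL·h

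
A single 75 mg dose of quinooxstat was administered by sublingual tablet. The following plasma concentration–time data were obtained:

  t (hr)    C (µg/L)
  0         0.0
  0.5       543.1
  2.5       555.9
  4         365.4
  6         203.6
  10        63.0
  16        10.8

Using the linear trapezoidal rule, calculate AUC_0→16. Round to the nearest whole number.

Trapezoidal AUC_0→16:
  [0→0.5]: (0.0+543.1)/2 × 0.5 = 135.775
  [0.5→2.5]: (543.1+555.9)/2 × 2 = 1099.0
  [2.5→4]: (555.9+365.4)/2 × 1.5 = 690.975
  [4→6]: (365.4+203.6)/2 × 2 = 569.0
  [6→10]: (203.6+63.0)/2 × 4 = 533.2
  [10→16]: (63.0+10.8)/2 × 6 = 221.4
  Sum = 3249.35 µg/L·hr

AUC = 3249 µg/L·hr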